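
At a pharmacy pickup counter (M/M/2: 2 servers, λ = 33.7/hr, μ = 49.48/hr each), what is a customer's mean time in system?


a = 0.6811; ρ = 0.3405; P₀ = 0.491934
Lq = P₀·a^c·ρ/(c!(1−ρ)²) = 0.08935
Wq = Lq/λ = 0.08935/33.7 = 0.002651 hr
W = Wq + 1/μ = 0.002651 + 0.02021 = 0.02286 hr

Final: 0.02286 hr


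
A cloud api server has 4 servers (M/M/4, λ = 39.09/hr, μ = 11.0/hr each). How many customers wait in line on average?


a = λ/μ = 3.5536; ρ = a/4 = 0.8884
P₀ = 0.012838
Lq = P₀·a^c·ρ / (c!·(1−ρ)²) = 0.012838·159.47475·0.8884/(24·0.01245)
= 6.08607

Final: 6.08607


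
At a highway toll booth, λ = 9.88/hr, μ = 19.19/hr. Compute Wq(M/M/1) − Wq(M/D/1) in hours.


ρ = 9.88/19.19 = 0.5149
Wq(M/M/1) = ρ/(μ−λ) = 0.5149/9.31 = 0.05530 hr
Wq(M/D/1) = ρ/(2(μ−λ)) = 0.02765 hr
Savings = 0.05530 − 0.02765 = 0.02765 hr

Final: 0.02765 hr


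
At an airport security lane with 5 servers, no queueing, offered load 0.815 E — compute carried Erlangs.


B(5,0.815) = 0.001327 (Erlang-B)
Carried load = a(1 − B) = 0.815·(1 − 0.001327) = 0.815·0.998673 = 0.8139 E

Final: 0.8139 Erlangs


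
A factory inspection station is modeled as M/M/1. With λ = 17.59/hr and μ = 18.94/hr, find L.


ρ = λ/μ = 17.59/18.94 = 0.9287
L = ρ/(1−ρ) = 0.9287/(1 − 0.9287) = 0.9287/0.07128 = 13.0296

Final: 13.0296


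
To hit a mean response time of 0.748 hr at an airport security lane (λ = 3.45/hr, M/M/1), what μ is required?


W = 1/(μ−λ) ⇒ μ − λ = 1/W = 1/0.748 = 1.3369
μ = λ + 1/W = 3.45 + 1.3369 = 4.7869 per hr

Final: 4.7869 /hr


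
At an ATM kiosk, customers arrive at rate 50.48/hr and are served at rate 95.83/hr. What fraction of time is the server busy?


ρ = λ/μ = 50.48/95.83 = 0.5268

Final: 0.5268


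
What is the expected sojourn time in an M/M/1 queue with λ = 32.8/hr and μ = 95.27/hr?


W = 1/(μ−λ) = 1/(95.27 − 32.8) = 1/62.47 = 0.01601 hr

Final: 0.01601 hr


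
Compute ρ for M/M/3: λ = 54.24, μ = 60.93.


ρ = λ/(cμ) = 54.24/(3·60.93) = 54.24/182.79 = 0.2967

Final: 0.2967


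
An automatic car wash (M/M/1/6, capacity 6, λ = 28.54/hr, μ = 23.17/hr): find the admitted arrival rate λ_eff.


ρ = 1.2318; P_K = (1−ρ)ρ^6/(1−ρ^7) = 0.245135
λ_eff = λ(1 − P_K) = 28.54·(1 − 0.245135) = 28.54·0.754865 = 21.5438 /hr

Final: 21.5438 /hr


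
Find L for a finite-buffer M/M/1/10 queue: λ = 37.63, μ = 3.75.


ρ = 37.63/3.75 = 10.0347
L = ρ[1 − (K+1)ρ^K + Kρ^(K+1)] / [(1−ρ)(1−ρ^(K+1))]
Numerator: 10.0347·(1 − 11·10352124965.184267 + 10·103880123317.302414) = 9281342751333.283203
Denominator: (-9.0347)·(-103880123316.302414) = 938522287455.020386
L = 9281342751333.283203/938522287455.020386 = 9.8893

Final: 9.8893


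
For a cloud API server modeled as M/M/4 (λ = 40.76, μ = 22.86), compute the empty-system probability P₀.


a = λ/μ = 40.76/22.86 = 1.7830; ρ = a/c = 0.4458
Σ_{k=0}^{3} a^k/k! (terms k=0..3) = 1.00000 + 1.78303 + 1.58959 + 0.94476 = 5.31738
Tail: a^4/(4!(1−ρ)) = 10.10722/(24·0.5542) = 0.75984
P₀ = 1/(5.31738 + 0.75984) = 1/6.07722 = 0.164549

Final: 0.164549


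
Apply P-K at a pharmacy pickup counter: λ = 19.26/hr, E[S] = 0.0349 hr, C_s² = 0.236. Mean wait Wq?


ρ = λ·E[S] = 19.26·0.0349 = 0.6722
E[S²] = E[S]²(1+C_s²) = 0.0349²·(1+0.236) = 0.001505
Wq = λ·E[S²]/(2(1−ρ)) = 19.26·0.001505/(2·0.3278) = 0.04422 hr

Final: 0.04422 hr


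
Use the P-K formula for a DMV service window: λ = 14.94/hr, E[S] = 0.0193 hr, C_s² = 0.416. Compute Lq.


ρ = λ·E[S] = 14.94·0.0193 = 0.2883
Lq = ρ²(1+C_s²)/(2(1−ρ)) = 0.08314·(1+0.416)/(2·0.7117)
= 0.08314·1.4160/1.4233 = 0.08271

Final: 0.08271


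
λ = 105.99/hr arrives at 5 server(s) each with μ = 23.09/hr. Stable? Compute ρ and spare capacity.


Total capacity cμ = 5·23.09 = 115.45/hr
ρ = λ/(cμ) = 105.99/115.45 = 0.9181
Stable ⇔ ρ < 1: YES
Spare capacity = cμ − λ = 115.45 − 105.99 = 9.46/hr

Final: ρ = 0.9181; stable; margin = 9.46/hr


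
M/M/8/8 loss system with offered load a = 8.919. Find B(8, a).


B(c,a) = (a^c/c!) / Σ_{k=0}^{c} a^k/k!
a^8/8! = 993.136144
Σ terms (k=0..8): 1.00000 + 8.91900 + 39.77428 + 118.24894 + 263.66556 + 470.32663 + 699.14054 + 890.80493 + 993.13614 = 3485.016031
B = 993.136144/3485.016031 = 0.284973

Final: 0.284973


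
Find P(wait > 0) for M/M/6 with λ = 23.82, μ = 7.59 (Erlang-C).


a = λ/μ = 3.1383; ρ = a/6 = 0.5231
P₀ = 0.042416 (from M/M/c formula)
C(c,a) = [a^c/(c!(1−ρ))]·P₀ = [955.43223/(720·0.4769)]·0.042416
= 2.78228·0.042416 = 0.118014

Final: 0.118014


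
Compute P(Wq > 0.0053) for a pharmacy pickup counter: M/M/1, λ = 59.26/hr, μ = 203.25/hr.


ρ = 59.26/203.25 = 0.2916
P(Wq > t) = ρ·e^{−(μ−λ)t} = 0.2916·e^{−0.7631}
= 0.2916·0.466197 = 0.135925

Final: 0.135925


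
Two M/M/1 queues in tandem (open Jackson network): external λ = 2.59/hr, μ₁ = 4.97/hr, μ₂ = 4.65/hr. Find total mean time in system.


Each node sees arrival rate λ = 2.59/hr (tandem ⇒ throughput preserved).
W₁ = 1/(μ₁−λ) = 1/(4.97−2.59) = 0.42017 hr
W₂ = 1/(μ₂−λ) = 1/(4.65−2.59) = 0.48544 hr
W_total = W₁ + W₂ = 0.42017 + 0.48544 = 0.90560 hr

Final: 0.90560 hr


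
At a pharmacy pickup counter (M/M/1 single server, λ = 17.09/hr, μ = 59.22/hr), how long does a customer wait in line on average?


ρ = 17.09/59.22 = 0.2886
Wq = ρ/(μ−λ) = 0.2886/(59.22 − 17.09) = 0.2886/42.13 = 0.006850 hr

Final: 0.006850 hr


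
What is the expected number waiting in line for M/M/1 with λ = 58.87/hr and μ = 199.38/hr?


ρ = 58.87/199.38 = 0.2953
Lq = ρ²/(1−ρ) = 0.08718/0.7047 = 0.1237

Final: 0.1237


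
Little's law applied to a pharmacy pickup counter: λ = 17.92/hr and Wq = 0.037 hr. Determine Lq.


Lq = λWq = 17.92·0.037 = 0.6630

Final: 0.6630


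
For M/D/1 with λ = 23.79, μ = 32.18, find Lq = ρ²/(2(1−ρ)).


ρ = 23.79/32.18 = 0.7393
M/D/1: Lq = ρ²/(2(1−ρ)) = 0.5465/(2·0.2607) = 1.04812

Final: 1.04812


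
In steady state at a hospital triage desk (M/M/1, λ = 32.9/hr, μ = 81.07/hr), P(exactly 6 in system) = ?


ρ = 32.9/81.07 = 0.4058
P_n = (1−ρ)·ρ^n = (1 − 0.4058)·0.4058^6 = 0.5942·0.004467 = 0.002654

Final: 0.002654


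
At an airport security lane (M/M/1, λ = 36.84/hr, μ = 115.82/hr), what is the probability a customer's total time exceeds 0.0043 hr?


W ~ Exponential(μ−λ) for M/M/1.
μ − λ = 115.82 − 36.84 = 78.9800
P(W > t) = e^{−(μ−λ)t} = e^{−0.3396} = 0.712045

Final: 0.712045


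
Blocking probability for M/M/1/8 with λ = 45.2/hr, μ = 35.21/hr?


ρ = λ/μ = 45.2/35.21 = 1.2837
P_K = (1−ρ)ρ^K/(1−ρ^(K+1)) = (-0.2837·7.375293)/(1 − 9.467857)
= -2.092564/-8.467857 = 0.247118

Final: 0.247118


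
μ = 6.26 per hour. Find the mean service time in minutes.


Mean service time = 1/μ = 1/6.26 hour = 0.15974 hour
In minutes: 0.15974 × 60 = 9.5847 min

Final: 9.5847 min


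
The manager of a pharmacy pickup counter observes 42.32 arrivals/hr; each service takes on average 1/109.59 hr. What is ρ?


ρ = λ/μ = 42.32/109.59 = 0.3862

Final: 0.3862


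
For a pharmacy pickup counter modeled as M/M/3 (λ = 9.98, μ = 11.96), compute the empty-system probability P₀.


a = λ/μ = 9.98/11.96 = 0.8344; ρ = a/c = 0.2781
Σ_{k=0}^{2} a^k/k! (terms k=0..2) = 1.00000 + 0.83445 + 0.34815 = 2.18260
Tail: a^3/(3!(1−ρ)) = 0.58103/(6·0.7219) = 0.13415
P₀ = 1/(2.18260 + 0.13415) = 1/2.31675 = 0.431639

Final: 0.431639


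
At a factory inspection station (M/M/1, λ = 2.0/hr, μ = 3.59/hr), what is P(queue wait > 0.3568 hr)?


ρ = 2.0/3.59 = 0.5571
P(Wq > t) = ρ·e^{−(μ−λ)t} = 0.5571·e^{−0.5673}
= 0.5571·0.567048 = 0.315904

Final: 0.315904


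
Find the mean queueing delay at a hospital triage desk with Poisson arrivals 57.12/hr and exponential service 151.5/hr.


ρ = 57.12/151.5 = 0.3770
Wq = ρ/(μ−λ) = 0.3770/(151.5 − 57.12) = 0.3770/94.38 = 0.003995 hr

Final: 0.003995 hr


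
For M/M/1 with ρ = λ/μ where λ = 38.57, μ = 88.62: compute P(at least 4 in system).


ρ = 38.57/88.62 = 0.4352
P(N ≥ n) = ρ^n = 0.4352^4 = 0.035882

Final: 0.035882


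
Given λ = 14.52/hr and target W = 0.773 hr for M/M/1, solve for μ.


W = 1/(μ−λ) ⇒ μ − λ = 1/W = 1/0.773 = 1.2937
μ = λ + 1/W = 14.52 + 1.2937 = 15.8137 per hr

Final: 15.8137 /hr


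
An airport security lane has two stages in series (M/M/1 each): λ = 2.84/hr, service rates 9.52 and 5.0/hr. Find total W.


Each node sees arrival rate λ = 2.84/hr (tandem ⇒ throughput preserved).
W₁ = 1/(μ₁−λ) = 1/(9.52−2.84) = 0.14970 hr
W₂ = 1/(μ₂−λ) = 1/(5.0−2.84) = 0.46296 hr
W_total = W₁ + W₂ = 0.14970 + 0.46296 = 0.61266 hr

Final: 0.61266 hr


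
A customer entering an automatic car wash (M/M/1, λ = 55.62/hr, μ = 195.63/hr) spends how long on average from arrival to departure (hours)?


W = 1/(μ−λ) = 1/(195.63 − 55.62) = 1/140.01 = 0.007142 hr

Final: 0.007142 hr


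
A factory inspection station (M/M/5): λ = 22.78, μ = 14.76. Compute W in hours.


a = 1.5434; ρ = 0.3087; P₀ = 0.213265
Lq = P₀·a^c·ρ/(c!(1−ρ)²) = 0.01005
Wq = Lq/λ = 0.01005/22.78 = 0.0004412 hr
W = Wq + 1/μ = 0.0004412 + 0.06775 = 0.06819 hr

Final: 0.06819 hr


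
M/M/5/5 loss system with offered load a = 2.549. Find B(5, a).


B(c,a) = (a^c/c!) / Σ_{k=0}^{c} a^k/k!
a^5/5! = 0.896743
Σ terms (k=0..5): 1.00000 + 2.54900 + 3.24870 + 2.76031 + 1.75901 + 0.89674 = 12.213765
B = 0.896743/12.213765 = 0.073421

Final: 0.073421


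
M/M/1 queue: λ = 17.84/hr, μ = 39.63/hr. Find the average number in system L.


ρ = λ/μ = 17.84/39.63 = 0.4502
L = ρ/(1−ρ) = 0.4502/(1 − 0.4502) = 0.4502/0.5498 = 0.8187

Final: 0.8187


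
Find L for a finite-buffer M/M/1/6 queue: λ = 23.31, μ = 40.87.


ρ = 23.31/40.87 = 0.5703
L = ρ[1 − (K+1)ρ^K + Kρ^(K+1)] / [(1−ρ)(1−ρ^(K+1))]
Numerator: 0.5703·(1 − 7·0.034421 + 6·0.019632) = 0.500103
Denominator: (0.4297)·(0.980368) = 0.421220
L = 0.500103/0.421220 = 1.1873

Final: 1.1873


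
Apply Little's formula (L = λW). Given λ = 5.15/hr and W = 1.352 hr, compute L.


L = λW = 5.15·1.352 = 6.9628

Final: 6.9628


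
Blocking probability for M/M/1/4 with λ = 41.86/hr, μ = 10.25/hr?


ρ = λ/μ = 41.86/10.25 = 4.0839
P_K = (1−ρ)ρ^K/(1−ρ^(K+1)) = (-3.0839·278.164328)/(1 − 1135.995976)
= -857.831649/-1134.995976 = 0.755801

Final: 0.755801


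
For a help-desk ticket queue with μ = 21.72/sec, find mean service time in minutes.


Mean service time = 1/μ = 1/21.72 second = 0.04604 second
In minutes: 0.04604 × 0.0166667 = 0.0007673 min

Final: 0.0007673 min


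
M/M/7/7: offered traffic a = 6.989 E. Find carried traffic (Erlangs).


B(7,6.989) = 0.248190 (Erlang-B)
Carried load = a(1 − B) = 6.989·(1 − 0.248190) = 6.989·0.751810 = 5.2544 E

Final: 5.2544 Erlangs


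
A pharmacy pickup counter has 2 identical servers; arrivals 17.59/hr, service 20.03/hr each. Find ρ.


ρ = λ/(cμ) = 17.59/(2·20.03) = 17.59/40.06 = 0.4391

Final: 0.4391


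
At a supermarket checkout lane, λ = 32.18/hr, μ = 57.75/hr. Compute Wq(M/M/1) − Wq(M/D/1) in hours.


ρ = 32.18/57.75 = 0.5572
Wq(M/M/1) = ρ/(μ−λ) = 0.5572/25.57 = 0.02179 hr
Wq(M/D/1) = ρ/(2(μ−λ)) = 0.01090 hr
Savings = 0.02179 − 0.01090 = 0.01090 hr

Final: 0.01090 hr


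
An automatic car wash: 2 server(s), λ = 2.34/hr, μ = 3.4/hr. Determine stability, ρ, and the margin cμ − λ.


Total capacity cμ = 2·3.4 = 6.80/hr
ρ = λ/(cμ) = 2.34/6.80 = 0.3441
Stable ⇔ ρ < 1: YES
Spare capacity = cμ − λ = 6.80 − 2.34 = 4.46/hr

Final: ρ = 0.3441; stable; margin = 4.46/hr


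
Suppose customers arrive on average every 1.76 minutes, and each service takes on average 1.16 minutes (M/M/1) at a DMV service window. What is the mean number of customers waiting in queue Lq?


λ = 60/1.76 = 34.0909 /hr
μ = 60/1.16 = 51.7241 /hr
ρ = λ/μ = 34.0909/51.7241 = 0.6591
Lq = ρ²/(1−ρ) = 0.4344/0.3409 = 1.2742

Final: 1.2742


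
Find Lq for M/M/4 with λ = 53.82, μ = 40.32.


a = λ/μ = 1.3348; ρ = a/4 = 0.3337
P₀ = 0.261739
Lq = P₀·a^c·ρ / (c!·(1−ρ)²) = 0.261739·3.17463·0.3337/(24·0.44395)
= 0.02602

Final: 0.02602


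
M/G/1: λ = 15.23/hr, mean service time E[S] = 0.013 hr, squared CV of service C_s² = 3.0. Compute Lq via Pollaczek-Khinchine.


ρ = λ·E[S] = 15.23·0.013 = 0.1980
Lq = ρ²(1+C_s²)/(2(1−ρ)) = 0.03920·(1+3.0)/(2·0.8020)
= 0.03920·4.0000/1.6040 = 0.09775

Final: 0.09775


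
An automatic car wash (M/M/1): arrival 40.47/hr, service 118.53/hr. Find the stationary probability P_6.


ρ = 40.47/118.53 = 0.3414
P_n = (1−ρ)·ρ^n = (1 − 0.3414)·0.3414^6 = 0.6586·0.001584 = 0.001043

Final: 0.001043


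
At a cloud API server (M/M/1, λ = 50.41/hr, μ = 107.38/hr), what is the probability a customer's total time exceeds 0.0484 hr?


W ~ Exponential(μ−λ) for M/M/1.
μ − λ = 107.38 − 50.41 = 56.9700
P(W > t) = e^{−(μ−λ)t} = e^{−2.7573} = 0.063460

Final: 0.063460


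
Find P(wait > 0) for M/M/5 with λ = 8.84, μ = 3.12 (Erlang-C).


a = λ/μ = 2.8333; ρ = a/5 = 0.5667
P₀ = 0.056070 (from M/M/c formula)
C(c,a) = [a^c/(c!(1−ρ))]·P₀ = [182.59478/(120·0.4333)]·0.056070
= 3.51144·0.056070 = 0.196887

Final: 0.196887


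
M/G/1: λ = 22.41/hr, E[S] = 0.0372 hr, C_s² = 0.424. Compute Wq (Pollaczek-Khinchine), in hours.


ρ = λ·E[S] = 22.41·0.0372 = 0.8337
E[S²] = E[S]²(1+C_s²) = 0.0372²·(1+0.424) = 0.001971
Wq = λ·E[S²]/(2(1−ρ)) = 22.41·0.001971/(2·0.1663) = 0.13274 hr

Final: 0.13274 hr


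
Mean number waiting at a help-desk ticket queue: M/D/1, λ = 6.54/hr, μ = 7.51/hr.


ρ = 6.54/7.51 = 0.8708
M/D/1: Lq = ρ²/(2(1−ρ)) = 0.7584/(2·0.1292) = 2.93571

Final: 2.93571


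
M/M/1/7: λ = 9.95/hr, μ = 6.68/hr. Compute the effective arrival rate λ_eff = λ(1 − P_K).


ρ = 1.4895; P_K = (1−ρ)ρ^7/(1−ρ^8) = 0.342790
λ_eff = λ(1 − P_K) = 9.95·(1 − 0.342790) = 9.95·0.657210 = 6.5392 /hr

Final: 6.5392 /hr


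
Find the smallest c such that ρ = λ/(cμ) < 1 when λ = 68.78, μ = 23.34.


Stability requires cμ > λ ⇔ c > λ/μ.
λ/μ = 68.78/23.34 = 2.9469
Minimum integer c = ⌊2.9469⌋ + 1 = 3
Check: 3·23.34 = 70.02 > 68.78, while 2·23.34 = 46.68 ≤ 68.78

Final: 3 servers


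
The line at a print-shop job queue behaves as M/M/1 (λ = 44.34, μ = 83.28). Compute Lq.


ρ = 44.34/83.28 = 0.5324
Lq = ρ²/(1−ρ) = 0.2835/0.4676 = 0.6063

Final: 0.6063


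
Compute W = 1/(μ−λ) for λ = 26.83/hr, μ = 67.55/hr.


W = 1/(μ−λ) = 1/(67.55 − 26.83) = 1/40.72 = 0.02456 hr

Final: 0.02456 hr


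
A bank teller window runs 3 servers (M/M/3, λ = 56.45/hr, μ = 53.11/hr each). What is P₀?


a = λ/μ = 56.45/53.11 = 1.0629; ρ = a/c = 0.3543
Σ_{k=0}^{2} a^k/k! (terms k=0..2) = 1.00000 + 1.06289 + 0.56487 = 2.62775
Tail: a^3/(3!(1−ρ)) = 1.20078/(6·0.6457) = 0.30994
P₀ = 1/(2.62775 + 0.30994) = 1/2.93769 = 0.340403

Final: 0.340403


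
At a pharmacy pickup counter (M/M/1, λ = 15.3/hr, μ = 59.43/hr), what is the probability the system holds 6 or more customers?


ρ = 15.3/59.43 = 0.2574
P(N ≥ n) = ρ^n = 0.2574^6 = 0.0002911

Final: 0.0002911


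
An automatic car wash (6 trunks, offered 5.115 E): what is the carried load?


B(6,5.115) = 0.200476 (Erlang-B)
Carried load = a(1 − B) = 5.115·(1 − 0.200476) = 5.115·0.799524 = 4.0896 E

Final: 4.0896 Erlangs


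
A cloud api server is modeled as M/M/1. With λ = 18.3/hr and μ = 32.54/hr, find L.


ρ = λ/μ = 18.3/32.54 = 0.5624
L = ρ/(1−ρ) = 0.5624/(1 − 0.5624) = 0.5624/0.4376 = 1.2851

Final: 1.2851


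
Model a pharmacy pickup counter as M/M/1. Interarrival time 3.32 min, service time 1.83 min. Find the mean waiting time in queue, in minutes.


λ = 60/3.32 = 18.0723 /hr
μ = 60/1.83 = 32.7869 /hr
ρ = λ/μ = 18.0723/32.7869 = 0.5512
Wq = ρ/(μ−λ) = 0.5512/(32.7869−18.0723) = 0.03746 hr
In minutes: 0.03746·60 = 2.248 min

Final: 2.248 min


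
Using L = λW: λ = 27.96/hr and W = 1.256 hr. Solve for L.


L = λW = 27.96·1.256 = 35.1178

Final: 35.1178


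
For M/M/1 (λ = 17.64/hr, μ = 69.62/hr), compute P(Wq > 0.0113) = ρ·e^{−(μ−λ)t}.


ρ = 17.64/69.62 = 0.2534
P(Wq > t) = ρ·e^{−(μ−λ)t} = 0.2534·e^{−0.5874}
= 0.2534·0.555785 = 0.140822

Final: 0.140822


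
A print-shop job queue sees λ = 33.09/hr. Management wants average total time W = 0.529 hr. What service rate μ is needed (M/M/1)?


W = 1/(μ−λ) ⇒ μ − λ = 1/W = 1/0.529 = 1.8904
μ = λ + 1/W = 33.09 + 1.8904 = 34.9804 per hr

Final: 34.9804 /hr


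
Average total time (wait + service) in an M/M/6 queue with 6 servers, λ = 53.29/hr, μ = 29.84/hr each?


a = 1.7859; ρ = 0.2976; P₀ = 0.167529
Lq = P₀·a^c·ρ/(c!(1−ρ)²) = 0.004554
Wq = Lq/λ = 0.004554/53.29 = 0.00008546 hr
W = Wq + 1/μ = 0.00008546 + 0.03351 = 0.03360 hr

Final: 0.03360 hr


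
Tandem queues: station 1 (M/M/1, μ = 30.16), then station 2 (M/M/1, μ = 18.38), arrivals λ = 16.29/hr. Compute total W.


Each node sees arrival rate λ = 16.29/hr (tandem ⇒ throughput preserved).
W₁ = 1/(μ₁−λ) = 1/(30.16−16.29) = 0.07210 hr
W₂ = 1/(μ₂−λ) = 1/(18.38−16.29) = 0.47847 hr
W_total = W₁ + W₂ = 0.07210 + 0.47847 = 0.55057 hr

Final: 0.55057 hr


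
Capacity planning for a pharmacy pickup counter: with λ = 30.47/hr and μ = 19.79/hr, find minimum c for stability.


Stability requires cμ > λ ⇔ c > λ/μ.
λ/μ = 30.47/19.79 = 1.5397
Minimum integer c = ⌊1.5397⌋ + 1 = 2
Check: 2·19.79 = 39.58 > 30.47, while 1·19.79 = 19.79 ≤ 30.47

Final: 2 servers


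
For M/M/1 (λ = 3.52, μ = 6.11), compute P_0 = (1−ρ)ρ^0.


ρ = 3.52/6.11 = 0.5761
P_n = (1−ρ)·ρ^n = (1 − 0.5761)·0.5761^0 = 0.4239·1.000000 = 0.423895

Final: 0.423895


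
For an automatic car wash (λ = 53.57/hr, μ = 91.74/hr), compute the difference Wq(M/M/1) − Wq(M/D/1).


ρ = 53.57/91.74 = 0.5839
Wq(M/M/1) = ρ/(μ−λ) = 0.5839/38.17 = 0.01530 hr
Wq(M/D/1) = ρ/(2(μ−λ)) = 0.007649 hr
Savings = 0.01530 − 0.007649 = 0.007649 hr

Final: 0.007649 hr


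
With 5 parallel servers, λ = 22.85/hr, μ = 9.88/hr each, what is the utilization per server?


ρ = λ/(cμ) = 22.85/(5·9.88) = 22.85/49.40 = 0.4626

Final: 0.4626


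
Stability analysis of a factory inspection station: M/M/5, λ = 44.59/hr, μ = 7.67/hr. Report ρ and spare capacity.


Total capacity cμ = 5·7.67 = 38.35/hr
ρ = λ/(cμ) = 44.59/38.35 = 1.1627
Stable ⇔ ρ < 1: NO
Spare capacity = cμ − λ = 38.35 − 44.59 = -6.24/hr

Final: ρ = 1.1627; unstable; margin = -6.24/hr


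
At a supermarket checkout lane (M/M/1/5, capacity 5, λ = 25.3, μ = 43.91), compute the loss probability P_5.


ρ = λ/μ = 25.3/43.91 = 0.5762
P_K = (1−ρ)ρ^K/(1−ρ^(K+1)) = (0.4238·0.063502)/(1 − 0.036588)
= 0.026913/0.963412 = 0.027936

Final: 0.027936


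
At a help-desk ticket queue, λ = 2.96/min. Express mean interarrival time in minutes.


Mean interarrival time = 1/λ = 1/2.96 minute = 0.33784 minute
In minutes: 0.33784 × 1 = 0.3378 min

Final: 0.3378 min


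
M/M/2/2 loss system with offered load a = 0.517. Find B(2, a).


B(c,a) = (a^c/c!) / Σ_{k=0}^{c} a^k/k!
a^2/2! = 0.133644
Σ terms (k=0..2): 1.00000 + 0.51700 + 0.13364 = 1.650645
B = 0.133644/1.650645 = 0.080965

Final: 0.080965


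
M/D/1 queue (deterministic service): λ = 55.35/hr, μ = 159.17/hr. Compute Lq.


ρ = 55.35/159.17 = 0.3477
M/D/1: Lq = ρ²/(2(1−ρ)) = 0.1209/(2·0.6523) = 0.09270

Final: 0.09270


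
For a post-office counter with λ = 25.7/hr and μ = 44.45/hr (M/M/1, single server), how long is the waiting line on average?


ρ = 25.7/44.45 = 0.5782
Lq = ρ²/(1−ρ) = 0.3343/0.4218 = 0.7925

Final: 0.7925


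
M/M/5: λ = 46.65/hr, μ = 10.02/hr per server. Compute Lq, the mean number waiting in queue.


a = λ/μ = 4.6557; ρ = a/5 = 0.9311
P₀ = 0.003149
Lq = P₀·a^c·ρ / (c!·(1−ρ)²) = 0.003149·2187.35681·0.9311/(120·0.004742)
= 11.26996

Final: 11.26996


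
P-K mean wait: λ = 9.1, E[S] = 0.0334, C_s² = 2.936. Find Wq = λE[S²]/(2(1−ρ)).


ρ = λ·E[S] = 9.1·0.0334 = 0.3039
E[S²] = E[S]²(1+C_s²) = 0.0334²·(1+2.936) = 0.004391
Wq = λ·E[S²]/(2(1−ρ)) = 9.1·0.004391/(2·0.6961) = 0.02870 hr

Final: 0.02870 hr


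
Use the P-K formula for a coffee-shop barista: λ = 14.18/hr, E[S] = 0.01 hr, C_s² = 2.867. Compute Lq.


ρ = λ·E[S] = 14.18·0.01 = 0.1418
Lq = ρ²(1+C_s²)/(2(1−ρ)) = 0.02011·(1+2.867)/(2·0.8582)
= 0.02011·3.8670/1.7164 = 0.04530

Final: 0.04530


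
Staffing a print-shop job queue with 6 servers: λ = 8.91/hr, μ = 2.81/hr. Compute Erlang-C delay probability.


a = λ/μ = 3.1708; ρ = a/6 = 0.5285
P₀ = 0.041004 (from M/M/c formula)
C(c,a) = [a^c/(c!(1−ρ))]·P₀ = [1016.31493/(720·0.4715)]·0.041004
= 2.99355·0.041004 = 0.122749

Final: 0.122749


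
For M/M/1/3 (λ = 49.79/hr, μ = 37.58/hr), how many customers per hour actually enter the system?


ρ = 1.3249; P_K = (1−ρ)ρ^3/(1−ρ^4) = 0.363052
λ_eff = λ(1 − P_K) = 49.79·(1 − 0.363052) = 49.79·0.636948 = 31.7136 /hr

Final: 31.7136 /hr


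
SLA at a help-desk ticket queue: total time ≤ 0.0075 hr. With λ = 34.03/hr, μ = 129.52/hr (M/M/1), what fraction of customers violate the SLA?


W ~ Exponential(μ−λ) for M/M/1.
μ − λ = 129.52 − 34.03 = 95.4900
P(W > t) = e^{−(μ−λ)t} = e^{−0.7162} = 0.488618

Final: 0.488618


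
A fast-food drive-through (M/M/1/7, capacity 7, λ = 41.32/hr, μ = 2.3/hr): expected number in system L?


ρ = 41.32/2.3 = 17.9652
L = ρ[1 − (K+1)ρ^K + Kρ^(K+1)] / [(1−ρ)(1−ρ^(K+1))]
Numerator: 17.9652·(1 − 8·603986647.709998 + 7·10850751427.555267) = 1277746746382.777832
Denominator: (-16.9652)·(-10850751426.555267) = 184085356810.515900
L = 1277746746382.777832/184085356810.515900 = 6.9411

Final: 6.9411


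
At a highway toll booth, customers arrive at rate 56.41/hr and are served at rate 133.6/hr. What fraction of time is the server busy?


ρ = λ/μ = 56.41/133.6 = 0.4222

Final: 0.4222


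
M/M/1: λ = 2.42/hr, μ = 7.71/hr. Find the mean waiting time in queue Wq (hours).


ρ = 2.42/7.71 = 0.3139
Wq = ρ/(μ−λ) = 0.3139/(7.71 − 2.42) = 0.3139/5.29 = 0.05933 hr

Final: 0.05933 hr


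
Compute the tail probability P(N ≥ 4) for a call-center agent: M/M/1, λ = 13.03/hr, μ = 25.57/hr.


ρ = 13.03/25.57 = 0.5096
P(N ≥ n) = ρ^n = 0.5096^4 = 0.067430

Final: 0.067430


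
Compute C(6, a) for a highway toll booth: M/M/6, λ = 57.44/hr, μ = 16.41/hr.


a = λ/μ = 3.5003; ρ = a/6 = 0.5834
P₀ = 0.028953 (from M/M/c formula)
C(c,a) = [a^c/(c!(1−ρ))]·P₀ = [1839.22601/(720·0.4166)]·0.028953
= 6.13150·0.028953 = 0.177524

Final: 0.177524


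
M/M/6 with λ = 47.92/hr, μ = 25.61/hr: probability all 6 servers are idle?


a = λ/μ = 47.92/25.61 = 1.8711; ρ = a/c = 0.3119
Σ_{k=0}^{5} a^k/k! (terms k=0..5) = 1.00000 + 1.87114 + 1.75059 + 1.09187 + 0.51076 + 0.19114 = 6.41551
Tail: a^6/(6!(1−ρ)) = 42.91839/(720·0.6881) = 0.08662
P₀ = 1/(6.41551 + 0.08662) = 1/6.50213 = 0.153796

Final: 0.153796


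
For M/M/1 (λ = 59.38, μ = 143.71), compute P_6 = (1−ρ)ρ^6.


ρ = 59.38/143.71 = 0.4132
P_n = (1−ρ)·ρ^n = (1 − 0.4132)·0.4132^6 = 0.5868·0.004976 = 0.002920

Final: 0.002920


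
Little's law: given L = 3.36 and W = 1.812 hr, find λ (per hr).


λ = L/W = 3.36/1.812 = 1.8543 /hr

Final: 1.8543 /hr


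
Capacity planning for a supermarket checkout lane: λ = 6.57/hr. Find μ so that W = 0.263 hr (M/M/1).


W = 1/(μ−λ) ⇒ μ − λ = 1/W = 1/0.263 = 3.8023
μ = λ + 1/W = 6.57 + 3.8023 = 10.3723 per hr

Final: 10.3723 /hr


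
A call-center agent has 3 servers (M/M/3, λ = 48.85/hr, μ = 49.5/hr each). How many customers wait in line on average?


a = λ/μ = 0.9869; ρ = a/3 = 0.3290
P₀ = 0.368659
Lq = P₀·a^c·ρ / (c!·(1−ρ)²) = 0.368659·0.96112·0.3290/(6·0.45030)
= 0.04314

Final: 0.04314


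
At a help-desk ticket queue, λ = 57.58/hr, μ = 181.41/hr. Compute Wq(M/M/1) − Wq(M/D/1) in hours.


ρ = 57.58/181.41 = 0.3174
Wq(M/M/1) = ρ/(μ−λ) = 0.3174/123.83 = 0.002563 hr
Wq(M/D/1) = ρ/(2(μ−λ)) = 0.001282 hr
Savings = 0.002563 − 0.001282 = 0.001282 hr

Final: 0.001282 hr


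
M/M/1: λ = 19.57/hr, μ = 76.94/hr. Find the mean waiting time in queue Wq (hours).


ρ = 19.57/76.94 = 0.2544
Wq = ρ/(μ−λ) = 0.2544/(76.94 − 19.57) = 0.2544/57.37 = 0.004434 hr

Final: 0.004434 hr


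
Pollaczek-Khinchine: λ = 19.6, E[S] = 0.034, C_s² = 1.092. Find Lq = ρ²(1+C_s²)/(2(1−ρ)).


ρ = λ·E[S] = 19.6·0.034 = 0.6664
Lq = ρ²(1+C_s²)/(2(1−ρ)) = 0.4441·(1+1.092)/(2·0.3336)
= 0.4441·2.0920/0.6672 = 1.39244

Final: 1.39244


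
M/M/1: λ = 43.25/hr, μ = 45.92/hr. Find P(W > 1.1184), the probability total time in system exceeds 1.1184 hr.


W ~ Exponential(μ−λ) for M/M/1.
μ − λ = 45.92 − 43.25 = 2.6700
P(W > t) = e^{−(μ−λ)t} = e^{−2.9861} = 0.050483

Final: 0.050483


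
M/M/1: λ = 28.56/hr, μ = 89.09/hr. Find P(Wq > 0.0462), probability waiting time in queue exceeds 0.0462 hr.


ρ = 28.56/89.09 = 0.3206
P(Wq > t) = ρ·e^{−(μ−λ)t} = 0.3206·e^{−2.7965}
= 0.3206·0.061024 = 0.019563

Final: 0.019563


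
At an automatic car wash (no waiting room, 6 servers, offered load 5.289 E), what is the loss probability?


B(c,a) = (a^c/c!) / Σ_{k=0}^{c} a^k/k!
a^6/6! = 30.402473
Σ terms (k=0..6): 1.00000 + 5.28900 + 13.98676 + 24.65866 + 32.60491 + 34.48948 + 30.40247 = 142.431279
B = 30.402473/142.431279 = 0.213454

Final: 0.213454


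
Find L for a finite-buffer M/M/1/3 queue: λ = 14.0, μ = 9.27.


ρ = 14.0/9.27 = 1.5102
L = ρ[1 − (K+1)ρ^K + Kρ^(K+1)] / [(1−ρ)(1−ρ^(K+1))]
Numerator: 1.5102·(1 − 4·3.444648 + 3·5.202274) = 4.271325
Denominator: (-0.5102)·(-4.202274) = 2.144202
L = 4.271325/2.144202 = 1.9920

Final: 1.9920


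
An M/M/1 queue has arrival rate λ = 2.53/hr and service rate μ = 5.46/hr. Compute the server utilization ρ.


ρ = λ/μ = 2.53/5.46 = 0.4634

Final: 0.4634


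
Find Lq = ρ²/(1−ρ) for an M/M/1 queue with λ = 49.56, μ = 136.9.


ρ = 49.56/136.9 = 0.3620
Lq = ρ²/(1−ρ) = 0.1311/0.6380 = 0.2054

Final: 0.2054


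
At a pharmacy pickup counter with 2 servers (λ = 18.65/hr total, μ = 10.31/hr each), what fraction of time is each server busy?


ρ = λ/(cμ) = 18.65/(2·10.31) = 18.65/20.62 = 0.9045

Final: 0.9045


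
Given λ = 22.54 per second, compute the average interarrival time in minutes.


Mean interarrival time = 1/λ = 1/22.54 second = 0.04437 second
In minutes: 0.04437 × 0.0166667 = 0.0007394 min

Final: 0.0007394 min


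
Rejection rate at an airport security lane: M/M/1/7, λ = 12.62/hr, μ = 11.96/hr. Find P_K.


ρ = λ/μ = 12.62/11.96 = 1.0552
P_K = (1−ρ)ρ^K/(1−ρ^(K+1)) = (-0.05518·1.456456)/(1 − 1.536828)
= -0.080373/-0.536828 = 0.149718

Final: 0.149718


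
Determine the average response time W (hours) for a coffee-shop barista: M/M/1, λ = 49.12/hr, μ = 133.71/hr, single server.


W = 1/(μ−λ) = 1/(133.71 − 49.12) = 1/84.59 = 0.01182 hr

Final: 0.01182 hr


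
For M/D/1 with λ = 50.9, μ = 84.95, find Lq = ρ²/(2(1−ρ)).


ρ = 50.9/84.95 = 0.5992
M/D/1: Lq = ρ²/(2(1−ρ)) = 0.3590/(2·0.4008) = 0.44784

Final: 0.44784


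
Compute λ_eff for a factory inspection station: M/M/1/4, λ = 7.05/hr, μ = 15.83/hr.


ρ = 0.4454; P_K = (1−ρ)ρ^4/(1−ρ^5) = 0.022209
λ_eff = λ(1 − P_K) = 7.05·(1 − 0.022209) = 7.05·0.977791 = 6.8934 /hr

Final: 6.8934 /hr


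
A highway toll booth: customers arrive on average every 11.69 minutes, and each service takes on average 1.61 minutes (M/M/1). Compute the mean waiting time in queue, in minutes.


λ = 60/11.69 = 5.1326 /hr
μ = 60/1.61 = 37.2671 /hr
ρ = λ/μ = 5.1326/37.2671 = 0.1377
Wq = ρ/(μ−λ) = 0.1377/(37.2671−5.1326) = 0.004286 hr
In minutes: 0.004286·60 = 0.2572 min

Final: 0.2572 min


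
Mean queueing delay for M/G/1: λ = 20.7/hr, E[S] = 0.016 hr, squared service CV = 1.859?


ρ = λ·E[S] = 20.7·0.016 = 0.3312
E[S²] = E[S]²(1+C_s²) = 0.016²·(1+1.859) = 0.0007319
Wq = λ·E[S²]/(2(1−ρ)) = 20.7·0.0007319/(2·0.6688) = 0.01133 hr

Final: 0.01133 hr


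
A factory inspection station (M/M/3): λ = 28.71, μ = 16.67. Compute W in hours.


a = 1.7223; ρ = 0.5741; P₀ = 0.161177
Lq = P₀·a^c·ρ/(c!(1−ρ)²) = 0.43429
Wq = Lq/λ = 0.43429/28.71 = 0.01513 hr
W = Wq + 1/μ = 0.01513 + 0.05999 = 0.07511 hr

Final: 0.07511 hr


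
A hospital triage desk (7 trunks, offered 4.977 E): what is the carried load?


B(7,4.977) = 0.119078 (Erlang-B)
Carried load = a(1 − B) = 4.977·(1 − 0.119078) = 4.977·0.880922 = 4.3844 E

Final: 4.3844 Erlangs


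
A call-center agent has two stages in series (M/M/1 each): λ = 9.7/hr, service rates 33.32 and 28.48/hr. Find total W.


Each node sees arrival rate λ = 9.7/hr (tandem ⇒ throughput preserved).
W₁ = 1/(μ₁−λ) = 1/(33.32−9.7) = 0.04234 hr
W₂ = 1/(μ₂−λ) = 1/(28.48−9.7) = 0.05325 hr
W_total = W₁ + W₂ = 0.04234 + 0.05325 = 0.09559 hr

Final: 0.09559 hr


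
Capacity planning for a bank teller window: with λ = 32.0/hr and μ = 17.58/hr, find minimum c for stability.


Stability requires cμ > λ ⇔ c > λ/μ.
λ/μ = 32.0/17.58 = 1.8203
Minimum integer c = ⌊1.8203⌋ + 1 = 2
Check: 2·17.58 = 35.16 > 32.0, while 1·17.58 = 17.58 ≤ 32.0

Final: 2 servers


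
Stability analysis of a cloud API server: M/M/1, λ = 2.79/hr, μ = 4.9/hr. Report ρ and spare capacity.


Total capacity cμ = 1·4.9 = 4.90/hr
ρ = λ/(cμ) = 2.79/4.90 = 0.5694
Stable ⇔ ρ < 1: YES
Spare capacity = cμ − λ = 4.90 − 2.79 = 2.11/hr

Final: ρ = 0.5694; stable; margin = 2.11/hr


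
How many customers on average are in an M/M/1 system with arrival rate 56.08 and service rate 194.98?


ρ = λ/μ = 56.08/194.98 = 0.2876
L = ρ/(1−ρ) = 0.2876/(1 − 0.2876) = 0.2876/0.7124 = 0.4037

Final: 0.4037


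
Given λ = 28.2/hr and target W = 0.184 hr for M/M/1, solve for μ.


W = 1/(μ−λ) ⇒ μ − λ = 1/W = 1/0.184 = 5.4348
μ = λ + 1/W = 28.2 + 5.4348 = 33.6348 per hr

Final: 33.6348 /hr


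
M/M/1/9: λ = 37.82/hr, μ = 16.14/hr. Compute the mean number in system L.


ρ = 37.82/16.14 = 2.3432
L = ρ[1 − (K+1)ρ^K + Kρ^(K+1)] / [(1−ρ)(1−ρ^(K+1))]
Numerator: 2.3432·(1 − 10·2129.913406 + 9·4990.912331) = 55347.664745
Denominator: (-1.3432)·(-4989.912331) = 6702.682734
L = 55347.664745/6702.682734 = 8.2575

Final: 8.2575


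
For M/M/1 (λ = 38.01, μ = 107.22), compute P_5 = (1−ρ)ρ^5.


ρ = 38.01/107.22 = 0.3545
P_n = (1−ρ)·ρ^n = (1 − 0.3545)·0.3545^5 = 0.6455·0.005599 = 0.003614

Final: 0.003614


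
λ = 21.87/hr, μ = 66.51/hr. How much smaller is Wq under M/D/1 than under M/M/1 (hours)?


ρ = 21.87/66.51 = 0.3288
Wq(M/M/1) = ρ/(μ−λ) = 0.3288/44.64 = 0.007366 hr
Wq(M/D/1) = ρ/(2(μ−λ)) = 0.003683 hr
Savings = 0.007366 − 0.003683 = 0.003683 hr

Final: 0.003683 hr


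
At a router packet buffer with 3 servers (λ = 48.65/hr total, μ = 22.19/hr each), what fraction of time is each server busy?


ρ = λ/(cμ) = 48.65/(3·22.19) = 48.65/66.57 = 0.7308

Final: 0.7308


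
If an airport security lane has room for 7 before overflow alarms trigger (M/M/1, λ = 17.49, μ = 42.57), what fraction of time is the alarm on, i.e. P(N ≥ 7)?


ρ = 17.49/42.57 = 0.4109
P(N ≥ n) = ρ^n = 0.4109^7 = 0.001976

Final: 0.001976


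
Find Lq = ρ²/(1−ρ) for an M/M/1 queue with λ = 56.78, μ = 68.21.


ρ = 56.78/68.21 = 0.8324
Lq = ρ²/(1−ρ) = 0.6929/0.1676 = 4.1352

Final: 4.1352


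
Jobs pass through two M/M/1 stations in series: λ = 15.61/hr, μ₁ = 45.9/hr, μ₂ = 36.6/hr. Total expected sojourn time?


Each node sees arrival rate λ = 15.61/hr (tandem ⇒ throughput preserved).
W₁ = 1/(μ₁−λ) = 1/(45.9−15.61) = 0.03301 hr
W₂ = 1/(μ₂−λ) = 1/(36.6−15.61) = 0.04764 hr
W_total = W₁ + W₂ = 0.03301 + 0.04764 = 0.08066 hr

Final: 0.08066 hr


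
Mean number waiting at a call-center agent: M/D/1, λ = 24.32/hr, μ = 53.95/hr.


ρ = 24.32/53.95 = 0.4508
M/D/1: Lq = ρ²/(2(1−ρ)) = 0.2032/(2·0.5492) = 0.18500

Final: 0.18500


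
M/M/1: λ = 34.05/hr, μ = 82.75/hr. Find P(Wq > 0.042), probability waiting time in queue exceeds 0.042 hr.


ρ = 34.05/82.75 = 0.4115
P(Wq > t) = ρ·e^{−(μ−λ)t} = 0.4115·e^{−2.0454}
= 0.4115·0.129328 = 0.053216

Final: 0.053216


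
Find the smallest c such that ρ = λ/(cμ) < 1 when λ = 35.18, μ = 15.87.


Stability requires cμ > λ ⇔ c > λ/μ.
λ/μ = 35.18/15.87 = 2.2168
Minimum integer c = ⌊2.2168⌋ + 1 = 3
Check: 3·15.87 = 47.61 > 35.18, while 2·15.87 = 31.74 ≤ 35.18

Final: 3 servers


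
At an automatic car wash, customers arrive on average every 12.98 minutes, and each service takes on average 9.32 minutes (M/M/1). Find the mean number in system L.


λ = 60/12.98 = 4.6225 /hr
μ = 60/9.32 = 6.4378 /hr
ρ = λ/μ = 4.6225/6.4378 = 0.7180
L = ρ/(1−ρ) = 0.7180/0.2820 = 2.5464

Final: 2.5464


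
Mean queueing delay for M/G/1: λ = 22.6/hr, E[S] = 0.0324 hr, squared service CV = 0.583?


ρ = λ·E[S] = 22.6·0.0324 = 0.7322
E[S²] = E[S]²(1+C_s²) = 0.0324²·(1+0.583) = 0.001662
Wq = λ·E[S²]/(2(1−ρ)) = 22.6·0.001662/(2·0.2678) = 0.07013 hr

Final: 0.07013 hr


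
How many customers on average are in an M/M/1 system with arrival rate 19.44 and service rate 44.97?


ρ = λ/μ = 19.44/44.97 = 0.4323
L = ρ/(1−ρ) = 0.4323/(1 − 0.4323) = 0.4323/0.5677 = 0.7615

Final: 0.7615


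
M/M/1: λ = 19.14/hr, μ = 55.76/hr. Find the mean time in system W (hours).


W = 1/(μ−λ) = 1/(55.76 − 19.14) = 1/36.62 = 0.02731 hr

Final: 0.02731 hr


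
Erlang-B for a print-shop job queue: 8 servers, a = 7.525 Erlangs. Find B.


B(c,a) = (a^c/c!) / Σ_{k=0}^{c} a^k/k!
a^8/8! = 254.994910
Σ terms (k=0..8): 1.00000 + 7.52500 + 28.31281 + 71.01797 + 133.60256 + 201.07185 + 252.17761 + 271.09093 + 254.99491 = 1220.793649
B = 254.994910/1220.793649 = 0.208876

Final: 0.208876


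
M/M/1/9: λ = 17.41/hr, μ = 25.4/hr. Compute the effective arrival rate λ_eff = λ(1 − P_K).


ρ = 0.6854; P_K = (1−ρ)ρ^9/(1−ρ^10) = 0.010751
λ_eff = λ(1 − P_K) = 17.41·(1 − 0.010751) = 17.41·0.989249 = 17.2228 /hr

Final: 17.2228 /hr


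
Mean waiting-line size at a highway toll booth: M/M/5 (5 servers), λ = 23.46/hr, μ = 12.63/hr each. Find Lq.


a = λ/μ = 1.8575; ρ = a/5 = 0.3715
P₀ = 0.155282
Lq = P₀·a^c·ρ / (c!·(1−ρ)²) = 0.155282·22.11176·0.3715/(120·0.39502)
= 0.02691

Final: 0.02691


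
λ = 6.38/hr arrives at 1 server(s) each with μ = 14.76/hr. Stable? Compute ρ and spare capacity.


Total capacity cμ = 1·14.76 = 14.76/hr
ρ = λ/(cμ) = 6.38/14.76 = 0.4322
Stable ⇔ ρ < 1: YES
Spare capacity = cμ − λ = 14.76 − 6.38 = 8.38/hr

Final: ρ = 0.4322; stable; margin = 8.38/hr


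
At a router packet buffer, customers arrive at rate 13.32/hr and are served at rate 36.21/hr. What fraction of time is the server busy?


ρ = λ/μ = 13.32/36.21 = 0.3679

Final: 0.3679


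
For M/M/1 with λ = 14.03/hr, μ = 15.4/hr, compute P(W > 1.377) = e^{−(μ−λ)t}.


W ~ Exponential(μ−λ) for M/M/1.
μ − λ = 15.4 − 14.03 = 1.3700
P(W > t) = e^{−(μ−λ)t} = e^{−1.8865} = 0.151603

Final: 0.151603


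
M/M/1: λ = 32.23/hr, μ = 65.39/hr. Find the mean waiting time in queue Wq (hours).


ρ = 32.23/65.39 = 0.4929
Wq = ρ/(μ−λ) = 0.4929/(65.39 − 32.23) = 0.4929/33.16 = 0.01486 hr

Final: 0.01486 hr


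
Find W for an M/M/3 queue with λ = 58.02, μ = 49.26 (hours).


a = 1.1778; ρ = 0.3926; P₀ = 0.301219
Lq = P₀·a^c·ρ/(c!(1−ρ)²) = 0.08730
Wq = Lq/λ = 0.08730/58.02 = 0.001505 hr
W = Wq + 1/μ = 0.001505 + 0.02030 = 0.02181 hr

Final: 0.02181 hr


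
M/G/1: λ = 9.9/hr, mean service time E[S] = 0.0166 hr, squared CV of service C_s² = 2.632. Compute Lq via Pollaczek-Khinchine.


ρ = λ·E[S] = 9.9·0.0166 = 0.1643
Lq = ρ²(1+C_s²)/(2(1−ρ)) = 0.02701·(1+2.632)/(2·0.8357)
= 0.02701·3.6320/1.6713 = 0.05869

Final: 0.05869


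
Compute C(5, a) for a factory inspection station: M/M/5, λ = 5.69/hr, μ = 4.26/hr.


a = λ/μ = 1.3357; ρ = a/5 = 0.2671
P₀ = 0.262756 (from M/M/c formula)
C(c,a) = [a^c/(c!(1−ρ))]·P₀ = [4.25122/(120·0.7329)]·0.262756
= 0.04834·0.262756 = 0.012702

Final: 0.012702


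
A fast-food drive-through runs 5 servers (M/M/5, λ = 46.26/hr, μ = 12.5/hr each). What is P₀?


a = λ/μ = 46.26/12.5 = 3.7008; ρ = a/c = 0.7402
Σ_{k=0}^{4} a^k/k! (terms k=0..4) = 1.00000 + 3.70080 + 6.84796 + 8.44764 + 7.81576 = 27.81216
Tail: a^5/(5!(1−ρ)) = 694.18956/(120·0.2598) = 22.26337
P₀ = 1/(27.81216 + 22.26337) = 1/50.07553 = 0.019970

Final: 0.019970


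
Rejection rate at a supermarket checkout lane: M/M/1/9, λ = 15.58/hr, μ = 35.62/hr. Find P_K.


ρ = λ/μ = 15.58/35.62 = 0.4374
P_K = (1−ρ)ρ^K/(1−ρ^(K+1)) = (0.5626·0.0005860)/(1 − 0.0002563)
= 0.0003297/0.999744 = 0.0003297

Final: 0.0003297


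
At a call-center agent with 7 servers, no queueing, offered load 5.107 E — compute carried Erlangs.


B(7,5.107) = 0.127266 (Erlang-B)
Carried load = a(1 − B) = 5.107·(1 − 0.127266) = 5.107·0.872734 = 4.4571 E

Final: 4.4571 Erlangs


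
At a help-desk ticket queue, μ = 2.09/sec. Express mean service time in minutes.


Mean service time = 1/μ = 1/2.09 second = 0.47847 second
In minutes: 0.47847 × 0.0166667 = 0.007974 min

Final: 0.007974 min


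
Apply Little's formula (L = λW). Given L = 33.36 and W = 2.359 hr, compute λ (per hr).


λ = L/W = 33.36/2.359 = 14.1416 /hr

Final: 14.1416 /hr


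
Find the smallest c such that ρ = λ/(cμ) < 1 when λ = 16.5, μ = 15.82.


Stability requires cμ > λ ⇔ c > λ/μ.
λ/μ = 16.5/15.82 = 1.0430
Minimum integer c = ⌊1.0430⌋ + 1 = 2
Check: 2·15.82 = 31.64 > 16.5, while 1·15.82 = 15.82 ≤ 16.5

Final: 2 servers


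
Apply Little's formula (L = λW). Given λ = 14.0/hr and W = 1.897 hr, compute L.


L = λW = 14.0·1.897 = 26.5580

Final: 26.5580


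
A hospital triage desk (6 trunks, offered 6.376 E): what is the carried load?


B(6,6.376) = 0.290799 (Erlang-B)
Carried load = a(1 − B) = 6.376·(1 − 0.290799) = 6.376·0.709201 = 4.5219 E

Final: 4.5219 Erlangs


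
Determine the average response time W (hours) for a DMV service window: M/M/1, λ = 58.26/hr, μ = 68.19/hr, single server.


W = 1/(μ−λ) = 1/(68.19 − 58.26) = 1/9.93 = 0.1007 hr

Final: 0.1007 hr


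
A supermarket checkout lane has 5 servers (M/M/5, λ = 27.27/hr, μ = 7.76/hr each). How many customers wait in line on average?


a = λ/μ = 3.5142; ρ = a/5 = 0.7028
P₀ = 0.025442
Lq = P₀·a^c·ρ / (c!·(1−ρ)²) = 0.025442·535.94112·0.7028/(120·0.08831)
= 0.90435

Final: 0.90435


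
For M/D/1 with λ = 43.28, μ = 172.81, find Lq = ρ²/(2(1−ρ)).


ρ = 43.28/172.81 = 0.2504
M/D/1: Lq = ρ²/(2(1−ρ)) = 0.06272/(2·0.7496) = 0.04184

Final: 0.04184


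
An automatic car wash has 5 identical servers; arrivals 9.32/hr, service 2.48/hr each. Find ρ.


ρ = λ/(cμ) = 9.32/(5·2.48) = 9.32/12.40 = 0.7516

Final: 0.7516
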